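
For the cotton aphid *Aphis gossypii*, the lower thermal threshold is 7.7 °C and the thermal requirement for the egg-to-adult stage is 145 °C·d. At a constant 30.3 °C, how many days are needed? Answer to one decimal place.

Daily accumulation = 30.3 − 7.7 = 22.6 DD/day.
Duration = 145 / 22.6 = 6.416 ≈ 6.4 days.

6.4 days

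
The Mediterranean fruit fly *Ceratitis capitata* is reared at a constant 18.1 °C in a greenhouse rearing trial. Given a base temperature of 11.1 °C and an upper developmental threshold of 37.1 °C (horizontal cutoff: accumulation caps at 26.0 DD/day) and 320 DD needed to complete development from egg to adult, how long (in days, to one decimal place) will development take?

Daily accumulation = 18.1 − 11.1 = 7.0 DD/day.
Duration = 320 / 7.0 = 45.714 ≈ 45.7 days.

45.7 days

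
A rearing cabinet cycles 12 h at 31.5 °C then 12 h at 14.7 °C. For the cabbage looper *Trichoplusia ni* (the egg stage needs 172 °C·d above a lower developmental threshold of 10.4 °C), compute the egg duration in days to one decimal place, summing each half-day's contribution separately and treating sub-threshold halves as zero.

Day half: max(0, 31.5 − 10.4) × 0.5 = 21.1 × 0.5 = 10.55 DD.
Night half: max(0, 14.7 − 10.4) × 0.5 = 4.3 × 0.5 = 2.15 DD.
Per 24 h: 12.70 DD/day.
Duration = 172 / 12.70 = 13.543 ≈ 13.5 days.

13.5 days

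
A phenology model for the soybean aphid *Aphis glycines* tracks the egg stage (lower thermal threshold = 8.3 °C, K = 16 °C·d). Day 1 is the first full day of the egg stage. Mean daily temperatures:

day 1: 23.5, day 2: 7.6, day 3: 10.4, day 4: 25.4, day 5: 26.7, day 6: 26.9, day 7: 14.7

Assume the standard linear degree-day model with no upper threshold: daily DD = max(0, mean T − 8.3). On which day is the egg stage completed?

Daily DD above 8.3 °C: 15.2, 0.0, 2.1, 17.1, 18.4, 18.6, 6.4.
Cumulative: 15.2, 15.2, 17.3, 34.4, 52.8, 71.4, 77.8.
The total first reaches 16 DD on day 3.

day 3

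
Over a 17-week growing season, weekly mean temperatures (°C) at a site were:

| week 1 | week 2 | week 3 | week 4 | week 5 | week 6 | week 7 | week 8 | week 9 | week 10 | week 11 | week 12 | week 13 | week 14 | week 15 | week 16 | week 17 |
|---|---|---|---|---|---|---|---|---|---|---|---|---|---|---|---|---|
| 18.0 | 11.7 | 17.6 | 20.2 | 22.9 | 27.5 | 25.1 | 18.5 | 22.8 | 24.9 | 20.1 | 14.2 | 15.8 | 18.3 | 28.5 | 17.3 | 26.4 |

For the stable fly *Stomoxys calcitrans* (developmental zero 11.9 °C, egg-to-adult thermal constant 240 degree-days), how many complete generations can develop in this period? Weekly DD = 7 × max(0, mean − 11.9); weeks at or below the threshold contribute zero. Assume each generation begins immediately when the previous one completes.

4 generations

Weekly DD (7 × max(0, T̄ − 11.9)): 42.7, 0.0, 39.9, 58.1, 77.0, 109.2, 92.4, 46.2, 76.3, 91.0, 57.4, 16.1, 27.3, 44.8, 116.2, 37.8, 101.5.
Season total = 1033.9 DD.
Complete generations = ⌊1033.9 / 240⌋ = 4.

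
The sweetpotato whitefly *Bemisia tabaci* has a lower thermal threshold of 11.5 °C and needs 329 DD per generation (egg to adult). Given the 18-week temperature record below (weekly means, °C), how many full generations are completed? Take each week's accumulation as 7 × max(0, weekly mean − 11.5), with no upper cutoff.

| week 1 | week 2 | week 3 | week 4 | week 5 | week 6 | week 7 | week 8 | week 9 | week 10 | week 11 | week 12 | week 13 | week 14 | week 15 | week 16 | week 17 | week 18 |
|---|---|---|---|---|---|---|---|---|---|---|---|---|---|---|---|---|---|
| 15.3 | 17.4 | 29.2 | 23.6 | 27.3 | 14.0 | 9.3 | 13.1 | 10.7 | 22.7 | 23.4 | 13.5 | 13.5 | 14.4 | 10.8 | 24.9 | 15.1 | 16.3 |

2 generations

Weekly DD (7 × max(0, T̄ − 11.5)): 26.6, 41.3, 123.9, 84.7, 110.6, 17.5, 0.0, 11.2, 0.0, 78.4, 83.3, 14.0, 14.0, 20.3, 0.0, 93.8, 25.2, 33.6.
Season total = 778.4 DD.
Complete generations = ⌊778.4 / 329⌋ = 2.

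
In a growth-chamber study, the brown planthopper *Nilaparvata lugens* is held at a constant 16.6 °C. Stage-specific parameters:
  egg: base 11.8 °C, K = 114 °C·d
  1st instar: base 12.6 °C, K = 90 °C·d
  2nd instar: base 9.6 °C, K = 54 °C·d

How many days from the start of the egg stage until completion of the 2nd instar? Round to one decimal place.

54.0 days

egg: 114 / (16.6 − 11.8) = 114 / 4.8 = 23.750 d.
1st instar: 90 / (16.6 − 12.6) = 90 / 4.0 = 22.500 d.
2nd instar: 54 / (16.6 − 9.6) = 54 / 7.0 = 7.714 d.
Sum = 53.964 ≈ 54.0 days.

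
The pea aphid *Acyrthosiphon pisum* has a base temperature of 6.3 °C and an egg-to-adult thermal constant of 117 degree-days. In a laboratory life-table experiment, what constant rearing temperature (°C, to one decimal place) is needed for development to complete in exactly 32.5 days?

9.9 °C

Required daily accumulation = 117 / 32.5 = 3.600 DD/day.
T = T_base + 3.600 = 6.3 + 3.600 = 9.900 ≈ 9.9 °C.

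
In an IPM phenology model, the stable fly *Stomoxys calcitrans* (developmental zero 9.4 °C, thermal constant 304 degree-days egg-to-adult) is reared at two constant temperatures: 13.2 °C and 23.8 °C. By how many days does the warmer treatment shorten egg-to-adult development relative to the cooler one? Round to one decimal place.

At 13.2 °C: 304 / (13.2 − 9.4) = 304 / 3.8 = 80.000 d.
At 23.8 °C: 304 / (23.8 − 9.4) = 304 / 14.4 = 21.111 d.
Difference = |80.000 − 21.111| = 58.889 ≈ 58.9 days.

58.9 days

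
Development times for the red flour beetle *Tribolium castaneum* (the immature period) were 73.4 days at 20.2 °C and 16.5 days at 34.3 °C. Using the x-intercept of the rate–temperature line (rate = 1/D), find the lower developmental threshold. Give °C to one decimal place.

16.1 °C

Equal thermal constants: D₁(T₁ − T_b) = D₂(T₂ − T_b).
73.4·(20.2 − T_b) = 16.5·(34.3 − T_b)
T_b = (73.4·20.2 − 16.5·34.3) / (73.4 − 16.5) = 916.73 / 56.9 = 16.111 °C ≈ 16.1 °C.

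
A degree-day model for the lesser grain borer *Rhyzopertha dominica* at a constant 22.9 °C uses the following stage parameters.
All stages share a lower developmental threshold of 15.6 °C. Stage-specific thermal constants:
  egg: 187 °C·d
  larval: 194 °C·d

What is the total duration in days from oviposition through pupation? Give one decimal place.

Daily accumulation at 22.9 °C = 22.9 − 15.6 = 7.3 DD/day.
Total K = 187 + 194 = 381 DD.
Total duration = 381 / 7.3 = 52.192 ≈ 52.2 days.

52.2 days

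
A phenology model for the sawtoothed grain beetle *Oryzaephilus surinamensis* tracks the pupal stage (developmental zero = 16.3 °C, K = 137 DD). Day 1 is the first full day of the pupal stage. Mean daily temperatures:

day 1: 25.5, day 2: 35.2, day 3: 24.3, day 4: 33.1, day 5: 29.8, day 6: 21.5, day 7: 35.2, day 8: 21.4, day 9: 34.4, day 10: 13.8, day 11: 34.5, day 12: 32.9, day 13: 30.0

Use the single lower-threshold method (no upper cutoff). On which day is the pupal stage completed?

Daily DD above 16.3 °C: 9.2, 18.9, 8.0, 16.8, 13.5, 5.2, 18.9, 5.1, 18.1, 0.0, 18.2, 16.6, 13.7.
Cumulative: 9.2, 28.1, 36.1, 52.9, 66.4, 71.6, 90.5, 95.6, 113.7, 113.7, 131.9, 148.5, 162.2.
The total first reaches 137 DD on day 12.

day 12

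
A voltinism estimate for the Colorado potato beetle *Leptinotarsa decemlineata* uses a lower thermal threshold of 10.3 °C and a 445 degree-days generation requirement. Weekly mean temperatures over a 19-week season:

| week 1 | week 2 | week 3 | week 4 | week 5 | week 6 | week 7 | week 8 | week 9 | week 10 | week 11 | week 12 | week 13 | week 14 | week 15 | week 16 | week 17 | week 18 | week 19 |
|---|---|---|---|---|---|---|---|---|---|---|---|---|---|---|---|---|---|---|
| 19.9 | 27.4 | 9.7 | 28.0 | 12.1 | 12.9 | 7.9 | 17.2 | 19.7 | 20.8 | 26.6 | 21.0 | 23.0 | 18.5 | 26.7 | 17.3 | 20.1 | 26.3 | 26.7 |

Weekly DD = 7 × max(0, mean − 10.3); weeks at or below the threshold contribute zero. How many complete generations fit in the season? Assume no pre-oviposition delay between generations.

Weekly DD (7 × max(0, T̄ − 10.3)): 67.2, 119.7, 0.0, 123.9, 12.6, 18.2, 0.0, 48.3, 65.8, 73.5, 114.1, 74.9, 88.9, 57.4, 114.8, 49.0, 68.6, 112.0, 114.8.
Season total = 1323.7 DD.
Complete generations = ⌊1323.7 / 445⌋ = 2.

2 generations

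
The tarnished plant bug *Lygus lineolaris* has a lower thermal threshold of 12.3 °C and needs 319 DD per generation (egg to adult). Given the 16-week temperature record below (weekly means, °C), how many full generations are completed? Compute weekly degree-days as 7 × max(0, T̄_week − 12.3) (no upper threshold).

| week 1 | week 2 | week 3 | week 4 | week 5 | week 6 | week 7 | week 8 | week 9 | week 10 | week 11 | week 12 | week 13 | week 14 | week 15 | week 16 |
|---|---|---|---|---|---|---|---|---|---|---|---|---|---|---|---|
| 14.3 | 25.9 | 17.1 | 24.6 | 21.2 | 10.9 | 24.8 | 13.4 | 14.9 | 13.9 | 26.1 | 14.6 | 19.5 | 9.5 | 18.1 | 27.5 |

2 generations

Weekly DD (7 × max(0, T̄ − 12.3)): 14.0, 95.2, 33.6, 86.1, 62.3, 0.0, 87.5, 7.7, 18.2, 11.2, 96.6, 16.1, 50.4, 0.0, 40.6, 106.4.
Season total = 725.9 DD.
Complete generations = ⌊725.9 / 319⌋ = 2.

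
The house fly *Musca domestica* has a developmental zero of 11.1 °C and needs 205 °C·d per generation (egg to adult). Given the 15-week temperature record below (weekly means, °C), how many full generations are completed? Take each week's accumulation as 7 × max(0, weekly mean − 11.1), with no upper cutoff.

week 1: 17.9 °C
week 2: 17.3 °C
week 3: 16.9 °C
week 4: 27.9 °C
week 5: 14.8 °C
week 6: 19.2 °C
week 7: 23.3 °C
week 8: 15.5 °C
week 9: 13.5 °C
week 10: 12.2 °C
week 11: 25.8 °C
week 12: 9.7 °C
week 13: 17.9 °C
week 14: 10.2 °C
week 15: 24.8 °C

Weekly DD (7 × max(0, T̄ − 11.1)): 47.6, 43.4, 40.6, 117.6, 25.9, 56.7, 85.4, 30.8, 16.8, 7.7, 102.9, 0.0, 47.6, 0.0, 95.9.
Season total = 718.9 DD.
Complete generations = ⌊718.9 / 205⌋ = 3.

3 generations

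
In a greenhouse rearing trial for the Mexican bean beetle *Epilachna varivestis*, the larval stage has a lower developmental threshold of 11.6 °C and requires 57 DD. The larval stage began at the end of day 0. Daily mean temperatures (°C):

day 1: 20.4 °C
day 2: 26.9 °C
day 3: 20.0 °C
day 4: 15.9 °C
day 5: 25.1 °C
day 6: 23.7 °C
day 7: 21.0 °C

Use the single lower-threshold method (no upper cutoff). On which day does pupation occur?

Daily DD above 11.6 °C: 8.8, 15.3, 8.4, 4.3, 13.5, 12.1, 9.4.
Cumulative: 8.8, 24.1, 32.5, 36.8, 50.3, 62.4, 71.8.
The total first reaches 57 DD on day 6.

day 6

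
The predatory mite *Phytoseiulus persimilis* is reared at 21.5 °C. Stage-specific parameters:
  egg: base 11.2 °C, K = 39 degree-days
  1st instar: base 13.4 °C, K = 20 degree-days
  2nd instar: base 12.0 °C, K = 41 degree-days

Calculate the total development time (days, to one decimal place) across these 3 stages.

egg: 39 / (21.5 − 11.2) = 39 / 10.3 = 3.786 d.
1st instar: 20 / (21.5 − 13.4) = 20 / 8.1 = 2.469 d.
2nd instar: 41 / (21.5 − 12.0) = 41 / 9.5 = 4.316 d.
Sum = 10.571 ≈ 10.6 days.

10.6 days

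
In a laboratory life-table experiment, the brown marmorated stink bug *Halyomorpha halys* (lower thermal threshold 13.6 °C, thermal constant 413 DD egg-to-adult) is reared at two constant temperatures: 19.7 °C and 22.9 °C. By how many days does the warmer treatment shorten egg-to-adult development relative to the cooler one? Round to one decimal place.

23.3 days

At 19.7 °C: 413 / (19.7 − 13.6) = 413 / 6.1 = 67.705 d.
At 22.9 °C: 413 / (22.9 − 13.6) = 413 / 9.3 = 44.409 d.
Difference = |67.705 − 44.409| = 23.296 ≈ 23.3 days.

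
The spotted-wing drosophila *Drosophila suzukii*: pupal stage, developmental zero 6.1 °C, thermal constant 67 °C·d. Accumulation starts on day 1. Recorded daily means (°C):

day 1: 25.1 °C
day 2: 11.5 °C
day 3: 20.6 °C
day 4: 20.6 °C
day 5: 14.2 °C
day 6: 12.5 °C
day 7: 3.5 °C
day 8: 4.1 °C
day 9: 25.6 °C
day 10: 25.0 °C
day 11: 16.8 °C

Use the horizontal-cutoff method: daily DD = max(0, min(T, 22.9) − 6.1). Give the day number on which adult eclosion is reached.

Daily DD above 6.1 °C (capped at 16.8): 16.8, 5.4, 14.5, 14.5, 8.1, 6.4, 0.0, 0.0, 16.8, 16.8, 10.7.
Cumulative: 16.8, 22.2, 36.7, 51.2, 59.3, 65.7, 65.7, 65.7, 82.5, 99.3, 110.0.
The total first reaches 67 DD on day 9.

day 9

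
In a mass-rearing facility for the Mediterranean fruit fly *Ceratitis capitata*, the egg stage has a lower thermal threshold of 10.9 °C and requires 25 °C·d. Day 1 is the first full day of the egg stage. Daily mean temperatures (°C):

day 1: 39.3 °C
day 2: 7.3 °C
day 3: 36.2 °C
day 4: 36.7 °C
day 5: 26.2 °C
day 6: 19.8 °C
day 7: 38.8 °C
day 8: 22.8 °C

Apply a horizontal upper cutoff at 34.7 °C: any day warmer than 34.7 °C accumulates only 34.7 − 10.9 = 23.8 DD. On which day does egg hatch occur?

day 3

Daily DD above 10.9 °C (capped at 23.8): 23.8, 0.0, 23.8, 23.8, 15.3, 8.9, 23.8, 11.9.
Cumulative: 23.8, 23.8, 47.6, 71.4, 86.7, 95.6, 119.4, 131.3.
The total first reaches 25 DD on day 3.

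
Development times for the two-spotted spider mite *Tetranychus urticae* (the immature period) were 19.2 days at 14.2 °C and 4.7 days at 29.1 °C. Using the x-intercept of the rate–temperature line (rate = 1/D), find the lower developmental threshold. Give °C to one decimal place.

Linear rate model ⇒ the product D·(T − T_b) is constant across temperatures.
19.2·(14.2 − T_b) = 4.7·(29.1 − T_b)
T_b = (19.2·14.2 − 4.7·29.1) / (19.2 − 4.7) = 135.87 / 14.5 = 9.370 °C ≈ 9.4 °C.

9.4 °C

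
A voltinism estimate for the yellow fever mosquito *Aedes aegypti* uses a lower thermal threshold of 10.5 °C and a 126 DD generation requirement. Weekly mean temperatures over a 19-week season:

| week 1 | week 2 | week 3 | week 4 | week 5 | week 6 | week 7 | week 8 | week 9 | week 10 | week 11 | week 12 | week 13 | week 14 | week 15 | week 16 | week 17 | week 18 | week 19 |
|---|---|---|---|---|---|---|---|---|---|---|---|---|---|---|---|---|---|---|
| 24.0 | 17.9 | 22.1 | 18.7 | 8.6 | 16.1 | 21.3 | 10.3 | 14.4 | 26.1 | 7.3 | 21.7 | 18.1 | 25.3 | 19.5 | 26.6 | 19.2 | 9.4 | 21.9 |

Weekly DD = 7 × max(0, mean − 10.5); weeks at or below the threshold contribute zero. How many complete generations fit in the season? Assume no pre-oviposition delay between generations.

8 generations

Weekly DD (7 × max(0, T̄ − 10.5)): 94.5, 51.8, 81.2, 57.4, 0.0, 39.2, 75.6, 0.0, 27.3, 109.2, 0.0, 78.4, 53.2, 103.6, 63.0, 112.7, 60.9, 0.0, 79.8.
Season total = 1087.8 DD.
Complete generations = ⌊1087.8 / 126⌋ = 8.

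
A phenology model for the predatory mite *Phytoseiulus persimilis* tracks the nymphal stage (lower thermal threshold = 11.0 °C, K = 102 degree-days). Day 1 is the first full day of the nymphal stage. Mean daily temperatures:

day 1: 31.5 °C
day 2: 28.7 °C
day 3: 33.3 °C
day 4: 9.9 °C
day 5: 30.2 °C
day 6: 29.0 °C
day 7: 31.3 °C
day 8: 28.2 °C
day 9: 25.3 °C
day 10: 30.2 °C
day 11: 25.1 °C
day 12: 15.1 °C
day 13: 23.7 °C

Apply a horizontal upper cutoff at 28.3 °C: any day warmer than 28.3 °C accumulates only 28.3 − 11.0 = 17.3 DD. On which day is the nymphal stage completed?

day 7

Daily DD above 11.0 °C (capped at 17.3): 17.3, 17.3, 17.3, 0.0, 17.3, 17.3, 17.3, 17.2, 14.3, 17.3, 14.1, 4.1, 12.7.
Cumulative: 17.3, 34.6, 51.9, 51.9, 69.2, 86.5, 103.8, 121.0, 135.3, 152.6, 166.7, 170.8, 183.5.
The total first reaches 102 DD on day 7.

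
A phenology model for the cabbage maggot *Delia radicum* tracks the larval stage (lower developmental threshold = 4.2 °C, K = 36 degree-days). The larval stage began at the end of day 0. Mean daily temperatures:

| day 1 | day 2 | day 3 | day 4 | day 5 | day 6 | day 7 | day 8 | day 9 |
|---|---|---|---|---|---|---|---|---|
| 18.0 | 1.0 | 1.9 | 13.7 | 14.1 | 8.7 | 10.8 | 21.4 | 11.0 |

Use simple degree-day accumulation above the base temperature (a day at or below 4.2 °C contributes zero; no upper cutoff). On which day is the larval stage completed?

Daily DD above 4.2 °C: 13.8, 0.0, 0.0, 9.5, 9.9, 4.5, 6.6, 17.2, 6.8.
Cumulative: 13.8, 13.8, 13.8, 23.3, 33.2, 37.7, 44.3, 61.5, 68.3.
The total first reaches 36 DD on day 6.

day 6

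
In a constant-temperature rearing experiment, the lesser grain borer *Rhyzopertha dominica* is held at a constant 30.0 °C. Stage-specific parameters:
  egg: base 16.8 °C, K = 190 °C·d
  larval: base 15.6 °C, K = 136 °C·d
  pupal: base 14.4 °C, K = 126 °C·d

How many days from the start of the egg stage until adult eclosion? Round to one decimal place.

egg: 190 / (30.0 − 16.8) = 190 / 13.2 = 14.394 d.
larval: 136 / (30.0 − 15.6) = 136 / 14.4 = 9.444 d.
pupal: 126 / (30.0 − 14.4) = 126 / 15.6 = 8.077 d.
Sum = 31.915 ≈ 31.9 days.

31.9 days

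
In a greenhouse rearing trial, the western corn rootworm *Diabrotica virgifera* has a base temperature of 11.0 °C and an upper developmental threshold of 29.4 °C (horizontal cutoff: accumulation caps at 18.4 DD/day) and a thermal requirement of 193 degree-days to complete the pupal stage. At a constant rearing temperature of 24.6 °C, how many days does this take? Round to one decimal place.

14.2 days

Daily accumulation = 24.6 − 11.0 = 13.6 DD/day.
Duration = 193 / 13.6 = 14.191 ≈ 14.2 days.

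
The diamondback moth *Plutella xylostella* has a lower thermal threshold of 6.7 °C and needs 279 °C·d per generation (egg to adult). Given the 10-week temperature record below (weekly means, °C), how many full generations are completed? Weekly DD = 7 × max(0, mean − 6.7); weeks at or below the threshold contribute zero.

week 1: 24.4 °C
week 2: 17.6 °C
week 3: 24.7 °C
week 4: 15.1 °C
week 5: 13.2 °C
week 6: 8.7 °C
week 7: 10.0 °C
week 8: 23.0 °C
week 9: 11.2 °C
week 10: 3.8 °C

Weekly DD (7 × max(0, T̄ − 6.7)): 123.9, 76.3, 126.0, 58.8, 45.5, 14.0, 23.1, 114.1, 31.5, 0.0.
Season total = 613.2 DD.
Complete generations = ⌊613.2 / 279⌋ = 2.

2 generations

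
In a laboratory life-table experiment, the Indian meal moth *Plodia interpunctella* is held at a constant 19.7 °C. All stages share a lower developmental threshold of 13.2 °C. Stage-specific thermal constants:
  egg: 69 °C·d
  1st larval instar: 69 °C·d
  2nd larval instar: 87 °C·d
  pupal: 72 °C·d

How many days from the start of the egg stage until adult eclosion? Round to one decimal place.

Daily accumulation at 19.7 °C = 19.7 − 13.2 = 6.5 DD/day.
Total K = 69 + 69 + 87 + 72 = 297 DD.
Total duration = 297 / 6.5 = 45.692 ≈ 45.7 days.

45.7 days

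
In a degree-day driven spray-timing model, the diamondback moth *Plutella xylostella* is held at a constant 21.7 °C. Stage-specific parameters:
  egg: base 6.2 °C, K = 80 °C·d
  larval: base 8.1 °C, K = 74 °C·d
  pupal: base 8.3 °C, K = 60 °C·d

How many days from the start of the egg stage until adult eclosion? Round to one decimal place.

egg: 80 / (21.7 − 6.2) = 80 / 15.5 = 5.161 d.
larval: 74 / (21.7 − 8.1) = 74 / 13.6 = 5.441 d.
pupal: 60 / (21.7 − 8.3) = 60 / 13.4 = 4.478 d.
Sum = 15.080 ≈ 15.1 days.

15.1 days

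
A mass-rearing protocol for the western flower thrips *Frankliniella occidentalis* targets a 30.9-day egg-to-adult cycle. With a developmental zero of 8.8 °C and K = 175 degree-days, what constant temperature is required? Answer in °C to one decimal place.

Required daily accumulation = 175 / 30.9 = 5.663 DD/day.
T = T_base + 5.663 = 8.8 + 5.663 = 14.463 ≈ 14.5 °C.

14.5 °C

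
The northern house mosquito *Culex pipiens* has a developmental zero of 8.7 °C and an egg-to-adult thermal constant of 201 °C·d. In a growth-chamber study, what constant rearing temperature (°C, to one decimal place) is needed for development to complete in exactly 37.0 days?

14.1 °C

Required daily accumulation = 201 / 37.0 = 5.432 DD/day.
T = T_base + 5.432 = 8.7 + 5.432 = 14.132 ≈ 14.1 °C.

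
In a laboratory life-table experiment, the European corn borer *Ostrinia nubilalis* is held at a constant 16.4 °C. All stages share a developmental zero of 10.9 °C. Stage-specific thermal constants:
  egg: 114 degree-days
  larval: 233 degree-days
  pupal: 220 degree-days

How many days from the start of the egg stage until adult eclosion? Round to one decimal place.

Daily accumulation at 16.4 °C = 16.4 − 10.9 = 5.5 DD/day.
Total K = 114 + 233 + 220 = 567 DD.
Total duration = 567 / 5.5 = 103.091 ≈ 103.1 days.

103.1 days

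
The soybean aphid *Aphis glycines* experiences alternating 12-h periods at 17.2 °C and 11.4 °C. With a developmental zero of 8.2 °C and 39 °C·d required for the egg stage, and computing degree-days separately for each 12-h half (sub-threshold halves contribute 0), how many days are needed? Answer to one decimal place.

Day half: max(0, 17.2 − 8.2) × 0.5 = 9.0 × 0.5 = 4.50 DD.
Night half: max(0, 11.4 − 8.2) × 0.5 = 3.2 × 0.5 = 1.60 DD.
Per 24 h: 6.10 DD/day.
Duration = 39 / 6.10 = 6.393 ≈ 6.4 days.

6.4 days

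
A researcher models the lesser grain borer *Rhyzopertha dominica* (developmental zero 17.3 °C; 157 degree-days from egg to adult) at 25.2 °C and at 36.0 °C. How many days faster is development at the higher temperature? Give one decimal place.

At 25.2 °C: 157 / (25.2 − 17.3) = 157 / 7.9 = 19.873 d.
At 36.0 °C: 157 / (36.0 − 17.3) = 157 / 18.7 = 8.396 d.
Difference = |19.873 − 8.396| = 11.478 ≈ 11.5 days.

11.5 days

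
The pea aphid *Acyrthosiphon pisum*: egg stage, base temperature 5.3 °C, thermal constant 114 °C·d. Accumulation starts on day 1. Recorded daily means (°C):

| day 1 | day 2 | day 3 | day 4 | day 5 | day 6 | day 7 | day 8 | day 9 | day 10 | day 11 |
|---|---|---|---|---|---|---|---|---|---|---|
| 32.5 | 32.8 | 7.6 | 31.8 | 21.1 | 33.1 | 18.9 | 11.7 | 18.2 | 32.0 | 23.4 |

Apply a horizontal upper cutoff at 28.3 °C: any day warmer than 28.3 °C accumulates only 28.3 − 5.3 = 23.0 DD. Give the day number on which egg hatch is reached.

Daily DD above 5.3 °C (capped at 23.0): 23.0, 23.0, 2.3, 23.0, 15.8, 23.0, 13.6, 6.4, 12.9, 23.0, 18.1.
Cumulative: 23.0, 46.0, 48.3, 71.3, 87.1, 110.1, 123.7, 130.1, 143.0, 166.0, 184.1.
The total first reaches 114 DD on day 7.

day 7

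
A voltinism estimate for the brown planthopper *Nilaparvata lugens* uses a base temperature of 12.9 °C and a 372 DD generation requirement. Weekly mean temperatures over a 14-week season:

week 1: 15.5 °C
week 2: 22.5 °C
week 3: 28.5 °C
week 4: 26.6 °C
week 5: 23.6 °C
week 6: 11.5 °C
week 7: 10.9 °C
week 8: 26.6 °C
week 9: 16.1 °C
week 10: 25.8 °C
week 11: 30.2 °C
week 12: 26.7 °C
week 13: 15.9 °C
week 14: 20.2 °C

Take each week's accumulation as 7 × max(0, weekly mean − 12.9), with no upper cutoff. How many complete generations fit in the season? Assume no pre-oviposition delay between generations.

Weekly DD (7 × max(0, T̄ − 12.9)): 18.2, 67.2, 109.2, 95.9, 74.9, 0.0, 0.0, 95.9, 22.4, 90.3, 121.1, 96.6, 21.0, 51.1.
Season total = 863.8 DD.
Complete generations = ⌊863.8 / 372⌋ = 2.

2 generations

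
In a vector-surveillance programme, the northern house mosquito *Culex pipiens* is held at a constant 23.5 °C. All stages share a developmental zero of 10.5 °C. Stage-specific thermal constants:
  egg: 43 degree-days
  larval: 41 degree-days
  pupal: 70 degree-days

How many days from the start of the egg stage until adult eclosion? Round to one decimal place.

Daily accumulation at 23.5 °C = 23.5 − 10.5 = 13.0 DD/day.
Total K = 43 + 41 + 70 = 154 DD.
Total duration = 154 / 13.0 = 11.846 ≈ 11.8 days.

11.8 days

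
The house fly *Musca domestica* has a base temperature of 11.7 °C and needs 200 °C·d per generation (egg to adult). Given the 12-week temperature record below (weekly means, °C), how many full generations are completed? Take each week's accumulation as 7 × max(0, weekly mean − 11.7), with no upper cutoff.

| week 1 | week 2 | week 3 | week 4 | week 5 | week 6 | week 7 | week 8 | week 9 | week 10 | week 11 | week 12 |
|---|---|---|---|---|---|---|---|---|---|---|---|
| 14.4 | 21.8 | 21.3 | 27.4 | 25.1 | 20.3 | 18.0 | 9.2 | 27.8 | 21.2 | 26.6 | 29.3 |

Weekly DD (7 × max(0, T̄ − 11.7)): 18.9, 70.7, 67.2, 109.9, 93.8, 60.2, 44.1, 0.0, 112.7, 66.5, 104.3, 123.2.
Season total = 871.5 DD.
Complete generations = ⌊871.5 / 200⌋ = 4.

4 generations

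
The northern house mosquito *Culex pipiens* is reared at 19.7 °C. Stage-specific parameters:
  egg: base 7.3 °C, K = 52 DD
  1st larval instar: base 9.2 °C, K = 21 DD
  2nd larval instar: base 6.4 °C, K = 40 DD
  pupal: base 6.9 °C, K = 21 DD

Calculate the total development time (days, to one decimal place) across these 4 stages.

egg: 52 / (19.7 − 7.3) = 52 / 12.4 = 4.194 d.
1st larval instar: 21 / (19.7 − 9.2) = 21 / 10.5 = 2.000 d.
2nd larval instar: 40 / (19.7 − 6.4) = 40 / 13.3 = 3.008 d.
pupal: 21 / (19.7 − 6.9) = 21 / 12.8 = 1.641 d.
Sum = 10.842 ≈ 10.8 days.

10.8 days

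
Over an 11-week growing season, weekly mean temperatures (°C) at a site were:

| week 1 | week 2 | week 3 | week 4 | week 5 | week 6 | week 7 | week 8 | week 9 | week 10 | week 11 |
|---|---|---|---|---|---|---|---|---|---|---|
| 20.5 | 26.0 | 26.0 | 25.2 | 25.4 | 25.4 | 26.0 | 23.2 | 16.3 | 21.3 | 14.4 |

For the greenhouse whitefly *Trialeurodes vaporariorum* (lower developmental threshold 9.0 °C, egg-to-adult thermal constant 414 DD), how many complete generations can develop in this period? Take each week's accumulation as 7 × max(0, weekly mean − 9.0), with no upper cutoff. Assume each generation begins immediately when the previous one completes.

Weekly DD (7 × max(0, T̄ − 9.0)): 80.5, 119.0, 119.0, 113.4, 114.8, 114.8, 119.0, 99.4, 51.1, 86.1, 37.8.
Season total = 1054.9 DD.
Complete generations = ⌊1054.9 / 414⌋ = 2.

2 generations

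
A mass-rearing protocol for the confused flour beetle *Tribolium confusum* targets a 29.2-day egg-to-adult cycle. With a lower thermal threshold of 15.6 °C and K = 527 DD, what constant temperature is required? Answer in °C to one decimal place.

Required daily accumulation = 527 / 29.2 = 18.048 DD/day.
T = T_base + 18.048 = 15.6 + 18.048 = 33.648 ≈ 33.6 °C.

33.6 °C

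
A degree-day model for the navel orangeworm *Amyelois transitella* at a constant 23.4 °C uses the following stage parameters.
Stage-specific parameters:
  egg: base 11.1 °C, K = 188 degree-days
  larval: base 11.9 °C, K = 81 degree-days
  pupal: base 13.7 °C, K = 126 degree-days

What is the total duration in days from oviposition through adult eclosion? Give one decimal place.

35.3 days

egg: 188 / (23.4 − 11.1) = 188 / 12.3 = 15.285 d.
larval: 81 / (23.4 − 11.9) = 81 / 11.5 = 7.043 d.
pupal: 126 / (23.4 − 13.7) = 126 / 9.7 = 12.990 d.
Sum = 35.318 ≈ 35.3 days.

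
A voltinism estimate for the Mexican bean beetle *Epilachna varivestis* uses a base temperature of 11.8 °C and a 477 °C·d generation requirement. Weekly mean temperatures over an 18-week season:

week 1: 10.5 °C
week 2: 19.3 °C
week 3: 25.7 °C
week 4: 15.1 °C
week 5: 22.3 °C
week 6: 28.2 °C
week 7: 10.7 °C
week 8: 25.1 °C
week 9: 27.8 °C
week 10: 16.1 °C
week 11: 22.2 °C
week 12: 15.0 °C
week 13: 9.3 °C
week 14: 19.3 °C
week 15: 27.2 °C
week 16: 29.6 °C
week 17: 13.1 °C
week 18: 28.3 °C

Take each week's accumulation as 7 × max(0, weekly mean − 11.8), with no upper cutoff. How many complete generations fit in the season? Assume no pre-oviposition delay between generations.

Weekly DD (7 × max(0, T̄ − 11.8)): 0.0, 52.5, 97.3, 23.1, 73.5, 114.8, 0.0, 93.1, 112.0, 30.1, 72.8, 22.4, 0.0, 52.5, 107.8, 124.6, 9.1, 115.5.
Season total = 1101.1 DD.
Complete generations = ⌊1101.1 / 477⌋ = 2.

2 generations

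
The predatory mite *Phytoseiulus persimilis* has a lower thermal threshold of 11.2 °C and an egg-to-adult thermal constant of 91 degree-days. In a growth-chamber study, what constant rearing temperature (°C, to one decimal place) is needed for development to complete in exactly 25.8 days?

14.7 °C

Required daily accumulation = 91 / 25.8 = 3.527 DD/day.
T = T_base + 3.527 = 11.2 + 3.527 = 14.727 ≈ 14.7 °C.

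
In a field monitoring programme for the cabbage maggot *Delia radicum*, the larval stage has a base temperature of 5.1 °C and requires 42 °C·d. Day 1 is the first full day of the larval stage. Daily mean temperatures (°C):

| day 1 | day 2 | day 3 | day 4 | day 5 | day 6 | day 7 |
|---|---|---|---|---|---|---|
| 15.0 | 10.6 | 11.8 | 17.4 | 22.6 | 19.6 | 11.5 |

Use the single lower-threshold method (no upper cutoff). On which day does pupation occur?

day 5

Daily DD above 5.1 °C: 9.9, 5.5, 6.7, 12.3, 17.5, 14.5, 6.4.
Cumulative: 9.9, 15.4, 22.1, 34.4, 51.9, 66.4, 72.8.
The total first reaches 42 DD on day 5.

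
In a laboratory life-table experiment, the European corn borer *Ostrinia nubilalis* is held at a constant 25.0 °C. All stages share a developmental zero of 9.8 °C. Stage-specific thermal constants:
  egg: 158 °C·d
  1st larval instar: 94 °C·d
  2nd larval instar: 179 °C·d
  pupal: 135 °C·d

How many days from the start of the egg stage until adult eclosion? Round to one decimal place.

37.2 days

Daily accumulation at 25.0 °C = 25.0 − 9.8 = 15.2 DD/day.
Total K = 158 + 94 + 179 + 135 = 566 DD.
Total duration = 566 / 15.2 = 37.237 ≈ 37.2 days.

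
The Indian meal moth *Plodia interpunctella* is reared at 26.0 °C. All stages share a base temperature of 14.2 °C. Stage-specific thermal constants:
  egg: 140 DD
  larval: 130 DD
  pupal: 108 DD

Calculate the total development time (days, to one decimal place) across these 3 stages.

Daily accumulation at 26.0 °C = 26.0 − 14.2 = 11.8 DD/day.
Total K = 140 + 130 + 108 = 378 DD.
Total duration = 378 / 11.8 = 32.034 ≈ 32.0 days.

32.0 days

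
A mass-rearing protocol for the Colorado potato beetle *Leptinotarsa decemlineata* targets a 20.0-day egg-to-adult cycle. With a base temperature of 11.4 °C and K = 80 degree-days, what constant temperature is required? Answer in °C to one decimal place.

15.4 °C

Required daily accumulation = 80 / 20.0 = 4.000 DD/day.
T = T_base + 4.000 = 11.4 + 4.000 = 15.400 ≈ 15.4 °C.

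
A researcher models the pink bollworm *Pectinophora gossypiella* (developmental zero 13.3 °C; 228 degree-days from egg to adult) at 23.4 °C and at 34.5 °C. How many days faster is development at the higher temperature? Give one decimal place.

At 23.4 °C: 228 / (23.4 − 13.3) = 228 / 10.1 = 22.574 d.
At 34.5 °C: 228 / (34.5 − 13.3) = 228 / 21.2 = 10.755 d.
Difference = |22.574 − 10.755| = 11.820 ≈ 11.8 days.

11.8 days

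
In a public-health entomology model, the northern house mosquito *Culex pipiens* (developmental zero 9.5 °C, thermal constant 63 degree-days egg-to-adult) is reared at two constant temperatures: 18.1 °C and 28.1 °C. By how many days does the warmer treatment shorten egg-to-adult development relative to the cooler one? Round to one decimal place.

3.9 days

At 18.1 °C: 63 / (18.1 − 9.5) = 63 / 8.6 = 7.326 d.
At 28.1 °C: 63 / (28.1 − 9.5) = 63 / 18.6 = 3.387 d.
Difference = |7.326 − 3.387| = 3.938 ≈ 3.9 days.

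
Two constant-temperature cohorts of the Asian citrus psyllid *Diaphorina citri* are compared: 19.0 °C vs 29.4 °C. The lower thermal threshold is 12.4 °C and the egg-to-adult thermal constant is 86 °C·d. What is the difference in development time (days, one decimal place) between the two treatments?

At 19.0 °C: 86 / (19.0 − 12.4) = 86 / 6.6 = 13.030 d.
At 29.4 °C: 86 / (29.4 − 12.4) = 86 / 17.0 = 5.059 d.
Difference = |13.030 − 5.059| = 7.971 ≈ 8.0 days.

8.0 days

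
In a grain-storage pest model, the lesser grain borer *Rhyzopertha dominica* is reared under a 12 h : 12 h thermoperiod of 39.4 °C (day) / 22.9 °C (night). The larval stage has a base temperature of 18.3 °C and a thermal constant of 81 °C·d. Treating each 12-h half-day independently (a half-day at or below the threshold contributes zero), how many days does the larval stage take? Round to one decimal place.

6.3 days

Day half: max(0, 39.4 − 18.3) × 0.5 = 21.1 × 0.5 = 10.55 DD.
Night half: max(0, 22.9 − 18.3) × 0.5 = 4.6 × 0.5 = 2.30 DD.
Per 24 h: 12.85 DD/day.
Duration = 81 / 12.85 = 6.304 ≈ 6.3 days.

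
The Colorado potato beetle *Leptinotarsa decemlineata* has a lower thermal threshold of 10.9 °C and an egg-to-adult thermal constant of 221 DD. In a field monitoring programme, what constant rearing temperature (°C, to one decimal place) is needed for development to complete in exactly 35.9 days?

17.1 °C

Required daily accumulation = 221 / 35.9 = 6.156 DD/day.
T = T_base + 6.156 = 10.9 + 6.156 = 17.056 ≈ 17.1 °C.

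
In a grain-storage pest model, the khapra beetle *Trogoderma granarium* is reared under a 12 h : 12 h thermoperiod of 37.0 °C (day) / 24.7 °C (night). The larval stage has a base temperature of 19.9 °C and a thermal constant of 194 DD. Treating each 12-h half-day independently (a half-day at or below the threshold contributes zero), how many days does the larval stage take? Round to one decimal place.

17.7 days

Day half: max(0, 37.0 − 19.9) × 0.5 = 17.1 × 0.5 = 8.55 DD.
Night half: max(0, 24.7 − 19.9) × 0.5 = 4.8 × 0.5 = 2.40 DD.
Per 24 h: 10.95 DD/day.
Duration = 194 / 10.95 = 17.717 ≈ 17.7 days.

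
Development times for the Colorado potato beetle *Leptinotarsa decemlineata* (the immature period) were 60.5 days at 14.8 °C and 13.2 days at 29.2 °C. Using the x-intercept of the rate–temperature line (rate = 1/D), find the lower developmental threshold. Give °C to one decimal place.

Linear rate model ⇒ the product D·(T − T_b) is constant across temperatures.
60.5·(14.8 − T_b) = 13.2·(29.2 − T_b)
T_b = (60.5·14.8 − 13.2·29.2) / (60.5 − 13.2) = 509.96 / 47.3 = 10.781 °C ≈ 10.8 °C.

10.8 °C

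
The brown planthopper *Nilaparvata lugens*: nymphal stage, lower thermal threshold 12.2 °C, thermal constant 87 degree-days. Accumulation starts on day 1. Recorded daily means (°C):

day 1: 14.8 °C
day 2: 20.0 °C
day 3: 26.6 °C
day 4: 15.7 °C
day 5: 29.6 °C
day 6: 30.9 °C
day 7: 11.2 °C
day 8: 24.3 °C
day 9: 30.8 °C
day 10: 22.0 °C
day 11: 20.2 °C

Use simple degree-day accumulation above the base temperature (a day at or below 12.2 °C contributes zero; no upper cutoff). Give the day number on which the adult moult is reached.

Daily DD above 12.2 °C: 2.6, 7.8, 14.4, 3.5, 17.4, 18.7, 0.0, 12.1, 18.6, 9.8, 8.0.
Cumulative: 2.6, 10.4, 24.8, 28.3, 45.7, 64.4, 64.4, 76.5, 95.1, 104.9, 112.9.
The total first reaches 87 DD on day 9.

day 9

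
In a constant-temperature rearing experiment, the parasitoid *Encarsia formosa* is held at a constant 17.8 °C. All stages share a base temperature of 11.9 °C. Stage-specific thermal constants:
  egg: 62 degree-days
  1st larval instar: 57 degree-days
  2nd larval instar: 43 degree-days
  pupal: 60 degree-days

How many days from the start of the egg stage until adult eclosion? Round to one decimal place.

Daily accumulation at 17.8 °C = 17.8 − 11.9 = 5.9 DD/day.
Total K = 62 + 57 + 43 + 60 = 222 DD.
Total duration = 222 / 5.9 = 37.627 ≈ 37.6 days.

37.6 days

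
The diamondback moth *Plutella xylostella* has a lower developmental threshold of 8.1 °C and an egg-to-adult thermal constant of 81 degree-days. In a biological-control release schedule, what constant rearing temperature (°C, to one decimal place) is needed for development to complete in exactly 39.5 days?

10.2 °C

Required daily accumulation = 81 / 39.5 = 2.051 DD/day.
T = T_base + 2.051 = 8.1 + 2.051 = 10.151 ≈ 10.2 °C.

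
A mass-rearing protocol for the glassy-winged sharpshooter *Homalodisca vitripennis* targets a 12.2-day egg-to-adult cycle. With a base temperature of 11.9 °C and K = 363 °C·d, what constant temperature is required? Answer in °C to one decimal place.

41.7 °C

Required daily accumulation = 363 / 12.2 = 29.754 DD/day.
T = T_base + 29.754 = 11.9 + 29.754 = 41.654 ≈ 41.7 °C.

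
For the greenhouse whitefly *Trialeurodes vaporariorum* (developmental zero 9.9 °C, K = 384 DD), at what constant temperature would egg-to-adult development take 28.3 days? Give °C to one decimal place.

23.5 °C

Required daily accumulation = 384 / 28.3 = 13.569 DD/day.
T = T_base + 13.569 = 9.9 + 13.569 = 23.469 ≈ 23.5 °C.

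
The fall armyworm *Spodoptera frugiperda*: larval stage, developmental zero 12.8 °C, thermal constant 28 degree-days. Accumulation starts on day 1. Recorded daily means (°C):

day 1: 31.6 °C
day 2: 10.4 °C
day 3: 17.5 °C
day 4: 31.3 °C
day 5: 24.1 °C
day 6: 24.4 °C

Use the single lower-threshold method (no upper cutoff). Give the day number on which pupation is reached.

Daily DD above 12.8 °C: 18.8, 0.0, 4.7, 18.5, 11.3, 11.6.
Cumulative: 18.8, 18.8, 23.5, 42.0, 53.3, 64.9.
The total first reaches 28 DD on day 4.

day 4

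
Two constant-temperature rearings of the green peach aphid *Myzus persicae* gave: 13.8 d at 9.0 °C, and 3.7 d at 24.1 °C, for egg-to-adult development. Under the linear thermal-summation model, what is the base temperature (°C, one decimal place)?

3.5 °C

Under the model K = D·(T − T_b), so D₁·(T₁ − T_b) = D₂·(T₂ − T_b).
13.8·(9.0 − T_b) = 3.7·(24.1 − T_b)
T_b = (13.8·9.0 − 3.7·24.1) / (13.8 − 3.7) = 35.03 / 10.1 = 3.468 °C ≈ 3.5 °C.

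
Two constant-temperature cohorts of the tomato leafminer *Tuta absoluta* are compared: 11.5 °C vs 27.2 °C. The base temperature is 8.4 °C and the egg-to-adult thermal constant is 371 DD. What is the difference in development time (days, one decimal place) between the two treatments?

At 11.5 °C: 371 / (11.5 − 8.4) = 371 / 3.1 = 119.677 d.
At 27.2 °C: 371 / (27.2 − 8.4) = 371 / 18.8 = 19.734 d.
Difference = |119.677 − 19.734| = 99.943 ≈ 99.9 days.

99.9 days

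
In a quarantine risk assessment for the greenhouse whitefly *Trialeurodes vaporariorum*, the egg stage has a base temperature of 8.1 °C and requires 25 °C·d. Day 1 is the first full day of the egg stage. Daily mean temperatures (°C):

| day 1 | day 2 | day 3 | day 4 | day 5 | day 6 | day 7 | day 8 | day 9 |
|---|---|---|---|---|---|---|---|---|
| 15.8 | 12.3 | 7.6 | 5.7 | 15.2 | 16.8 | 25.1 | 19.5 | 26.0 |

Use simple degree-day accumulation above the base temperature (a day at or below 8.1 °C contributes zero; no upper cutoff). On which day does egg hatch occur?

Daily DD above 8.1 °C: 7.7, 4.2, 0.0, 0.0, 7.1, 8.7, 17.0, 11.4, 17.9.
Cumulative: 7.7, 11.9, 11.9, 11.9, 19.0, 27.7, 44.7, 56.1, 74.0.
The total first reaches 25 DD on day 6.

day 6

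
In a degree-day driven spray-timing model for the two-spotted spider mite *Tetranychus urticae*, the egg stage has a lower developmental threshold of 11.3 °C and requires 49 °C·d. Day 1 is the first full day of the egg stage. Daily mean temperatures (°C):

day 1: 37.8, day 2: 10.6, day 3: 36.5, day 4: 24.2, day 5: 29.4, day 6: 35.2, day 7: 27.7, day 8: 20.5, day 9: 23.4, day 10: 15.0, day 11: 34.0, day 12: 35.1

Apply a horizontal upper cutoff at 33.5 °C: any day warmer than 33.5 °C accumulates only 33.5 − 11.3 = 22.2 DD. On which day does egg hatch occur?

Daily DD above 11.3 °C (capped at 22.2): 22.2, 0.0, 22.2, 12.9, 18.1, 22.2, 16.4, 9.2, 12.1, 3.7, 22.2, 22.2.
Cumulative: 22.2, 22.2, 44.4, 57.3, 75.4, 97.6, 114.0, 123.2, 135.3, 139.0, 161.2, 183.4.
The total first reaches 49 DD on day 4.

day 4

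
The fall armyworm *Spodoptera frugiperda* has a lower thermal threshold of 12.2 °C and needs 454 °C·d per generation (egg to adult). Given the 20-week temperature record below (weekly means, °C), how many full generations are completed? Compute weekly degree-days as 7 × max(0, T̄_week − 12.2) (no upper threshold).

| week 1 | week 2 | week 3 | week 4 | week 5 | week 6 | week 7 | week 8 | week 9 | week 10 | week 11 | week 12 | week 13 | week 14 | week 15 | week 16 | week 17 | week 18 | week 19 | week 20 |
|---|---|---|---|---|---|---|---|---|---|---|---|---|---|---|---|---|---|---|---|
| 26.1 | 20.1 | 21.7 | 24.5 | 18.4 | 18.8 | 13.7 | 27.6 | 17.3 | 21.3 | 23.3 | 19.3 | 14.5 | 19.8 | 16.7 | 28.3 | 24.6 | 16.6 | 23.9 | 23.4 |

2 generations

Weekly DD (7 × max(0, T̄ − 12.2)): 97.3, 55.3, 66.5, 86.1, 43.4, 46.2, 10.5, 107.8, 35.7, 63.7, 77.7, 49.7, 16.1, 53.2, 31.5, 112.7, 86.8, 30.8, 81.9, 78.4.
Season total = 1231.3 DD.
Complete generations = ⌊1231.3 / 454⌋ = 2.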